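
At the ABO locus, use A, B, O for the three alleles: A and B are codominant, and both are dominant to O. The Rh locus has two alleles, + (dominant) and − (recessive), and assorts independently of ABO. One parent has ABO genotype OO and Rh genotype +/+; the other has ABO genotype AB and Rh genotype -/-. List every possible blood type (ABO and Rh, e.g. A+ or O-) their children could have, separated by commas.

A+, B+

Gametes from OO × AB give offspring ABO genotypes AO, BO, i.e. phenotypes A, B.
Rh cross +/+ × -/- → phenotypes Rh+.
Combining independently: A+, B+.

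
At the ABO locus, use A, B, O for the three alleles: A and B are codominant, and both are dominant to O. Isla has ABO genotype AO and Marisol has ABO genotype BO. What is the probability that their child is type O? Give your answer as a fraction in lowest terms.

1/4

ABO cross AO × BO → offspring phenotypes: 1/4 O, 1/4 A, 1/4 B, 1/4 AB.
So P(type O) = 1/4.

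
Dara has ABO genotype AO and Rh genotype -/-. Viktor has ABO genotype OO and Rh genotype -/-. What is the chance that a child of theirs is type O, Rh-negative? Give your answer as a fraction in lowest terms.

ABO cross AO × OO → offspring phenotypes: 1/2 O, 1/2 A.
Rh cross -/- × -/- → 1 Rh-.
Independent loci: P(type O, Rh-negative) = 1/2 × 1 = 1/2.

1/2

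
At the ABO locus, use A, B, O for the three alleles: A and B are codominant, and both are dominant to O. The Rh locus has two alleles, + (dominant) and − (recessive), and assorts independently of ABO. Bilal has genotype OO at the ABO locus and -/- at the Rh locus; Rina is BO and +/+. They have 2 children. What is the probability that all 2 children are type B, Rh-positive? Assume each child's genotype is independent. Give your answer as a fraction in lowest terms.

ABO cross OO × BO → 1/2 O, 1/2 B.
Rh cross -/- × +/+ → 1 Rh+; so P(type B, Rh-positive) = 1/2 × 1 = 1/2 per child.
All 2 independent: (1/2)^2 = 1/4.

1/4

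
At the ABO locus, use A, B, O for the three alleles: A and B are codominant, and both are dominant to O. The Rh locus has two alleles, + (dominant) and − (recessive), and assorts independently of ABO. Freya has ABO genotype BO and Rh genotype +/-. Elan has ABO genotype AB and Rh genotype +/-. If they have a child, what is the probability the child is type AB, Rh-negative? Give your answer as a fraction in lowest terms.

ABO cross BO × AB → offspring phenotypes: 1/4 A, 1/2 B, 1/4 AB.
Rh cross +/- × +/- → 3/4 Rh+, 1/4 Rh-.
Independent loci: P(type AB, Rh-negative) = 1/4 × 1/4 = 1/16.

1/16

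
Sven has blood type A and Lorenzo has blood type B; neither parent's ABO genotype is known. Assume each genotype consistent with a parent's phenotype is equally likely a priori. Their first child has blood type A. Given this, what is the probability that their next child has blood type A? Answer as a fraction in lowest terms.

Possible genotypes: Sven ∈ {AA, AO}; Lorenzo ∈ {BB, BO}.
Weight each parental genotype pair by prior × P(type-A child):
  AA × BO: posterior weight 2/3; P(next child type A) = 1/2.
  AO × BO: posterior weight 1/3; P(next child type A) = 1/4.
Weighted sum = 5/12.

5/12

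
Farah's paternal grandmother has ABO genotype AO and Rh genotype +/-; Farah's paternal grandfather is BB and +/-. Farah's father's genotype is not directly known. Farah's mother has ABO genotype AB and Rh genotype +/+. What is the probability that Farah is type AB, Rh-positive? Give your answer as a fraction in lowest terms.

Farah's father's ABO genotype from AO × BB: 1/2 AB, 1/2 BO.
Crossing each possibility with the mother AB and summing P(type AB): 1/2·1/2 + 1/2·1/4 = 3/8.
Similarly for Rh via the father's Rh distribution: P(Rh+) = 1.
Independent loci: 3/8 × 1 = 3/8.

3/8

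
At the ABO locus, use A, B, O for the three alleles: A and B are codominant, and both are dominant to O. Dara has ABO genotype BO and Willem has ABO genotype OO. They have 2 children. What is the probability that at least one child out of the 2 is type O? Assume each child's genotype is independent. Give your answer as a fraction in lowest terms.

3/4

ABO cross BO × OO → 1/2 O, 1/2 B.
So P(type O) = 1/2 per child.
P(none) = (1/2)^2 = 1/4; P(at least one) = 1 − 1/4 = 3/4.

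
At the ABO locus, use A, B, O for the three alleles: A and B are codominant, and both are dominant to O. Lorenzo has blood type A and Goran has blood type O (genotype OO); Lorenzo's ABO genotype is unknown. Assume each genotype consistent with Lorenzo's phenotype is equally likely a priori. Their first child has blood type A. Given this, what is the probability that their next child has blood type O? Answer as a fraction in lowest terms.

Possible genotypes: Lorenzo ∈ {AA, AO}; Goran ∈ {OO}.
Weight each parental genotype pair by prior × P(type-A child):
  AA × OO: posterior weight 2/3; P(next child type O) = 0.
  AO × OO: posterior weight 1/3; P(next child type O) = 1/2.
Weighted sum = 1/6.

1/6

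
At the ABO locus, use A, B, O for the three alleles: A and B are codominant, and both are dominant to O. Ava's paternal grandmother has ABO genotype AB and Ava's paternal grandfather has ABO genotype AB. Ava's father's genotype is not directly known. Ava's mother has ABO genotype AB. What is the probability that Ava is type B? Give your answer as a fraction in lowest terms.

Ava's father's ABO genotype from AB × AB: 1/4 AA, 1/2 AB, 1/4 BB.
Crossing each possibility with the mother AB and summing P(type B): 1/4·0 + 1/2·1/4 + 1/4·1/2 = 1/4.

1/4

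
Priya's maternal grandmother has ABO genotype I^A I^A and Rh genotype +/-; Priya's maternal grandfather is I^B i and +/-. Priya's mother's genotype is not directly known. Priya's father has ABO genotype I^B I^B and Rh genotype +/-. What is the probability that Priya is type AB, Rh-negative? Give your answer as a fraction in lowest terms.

Priya's mother's ABO genotype from I^A I^A × I^B i: 1/2 I^A I^B, 1/2 I^A i.
Crossing each possibility with the father I^B I^B and summing P(type AB): 1/2·1/2 + 1/2·1/2 = 1/2.
Similarly for Rh via the mother's Rh distribution: P(Rh-) = 1/4.
Independent loci: 1/2 × 1/4 = 1/8.

1/8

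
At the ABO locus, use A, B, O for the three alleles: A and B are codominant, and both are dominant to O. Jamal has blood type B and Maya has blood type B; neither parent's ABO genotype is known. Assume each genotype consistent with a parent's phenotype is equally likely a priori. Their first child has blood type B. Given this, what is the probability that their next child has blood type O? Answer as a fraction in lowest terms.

Possible genotypes: Jamal ∈ {BB, BO}; Maya ∈ {BB, BO}.
Weight each parental genotype pair by prior × P(type-B child):
  BB × BB: posterior weight 4/15; P(next child type O) = 0.
  BB × BO: posterior weight 4/15; P(next child type O) = 0.
  BO × BB: posterior weight 4/15; P(next child type O) = 0.
  BO × BO: posterior weight 1/5; P(next child type O) = 1/4.
Weighted sum = 1/20.

1/20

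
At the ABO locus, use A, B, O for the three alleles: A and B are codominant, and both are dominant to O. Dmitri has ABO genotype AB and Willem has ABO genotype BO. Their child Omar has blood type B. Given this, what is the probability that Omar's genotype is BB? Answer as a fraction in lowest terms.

Cross AB × BO → 1/4 AB, 1/4 AO, 1/4 BB, 1/4 BO.
Type-B genotypes among offspring: BB (1/4), BO (1/4); total 1/2.
P(BB | type B) = (1/4) / (1/2) = 1/2.

1/2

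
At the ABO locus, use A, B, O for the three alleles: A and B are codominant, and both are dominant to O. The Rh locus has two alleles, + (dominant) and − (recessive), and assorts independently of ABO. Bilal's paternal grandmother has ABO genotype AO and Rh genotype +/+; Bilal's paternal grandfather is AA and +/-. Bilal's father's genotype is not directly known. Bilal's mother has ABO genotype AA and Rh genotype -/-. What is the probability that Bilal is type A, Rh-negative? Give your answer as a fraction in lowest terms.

1/4

Bilal's father's ABO genotype from AO × AA: 1/2 AA, 1/2 AO.
Crossing each possibility with the mother AA and summing P(type A): 1/2·1 + 1/2·1 = 1.
Similarly for Rh via the father's Rh distribution: P(Rh-) = 1/4.
Independent loci: 1 × 1/4 = 1/4.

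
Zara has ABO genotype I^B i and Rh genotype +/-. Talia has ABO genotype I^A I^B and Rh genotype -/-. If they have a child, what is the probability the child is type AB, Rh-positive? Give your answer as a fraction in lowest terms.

ABO cross I^B i × I^A I^B → offspring phenotypes: 1/4 A, 1/2 B, 1/4 AB.
Rh cross +/- × -/- → 1/2 Rh+, 1/2 Rh-.
Independent loci: P(type AB, Rh-positive) = 1/4 × 1/2 = 1/8.

1/8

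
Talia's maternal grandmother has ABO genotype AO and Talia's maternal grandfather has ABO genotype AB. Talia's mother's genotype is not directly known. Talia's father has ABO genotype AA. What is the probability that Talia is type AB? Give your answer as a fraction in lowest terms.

1/4

Talia's mother's ABO genotype from AO × AB: 1/4 AA, 1/4 AB, 1/4 AO, 1/4 BO.
Crossing each possibility with the father AA and summing P(type AB): 1/4·0 + 1/4·1/2 + 1/4·0 + 1/4·1/2 = 1/4.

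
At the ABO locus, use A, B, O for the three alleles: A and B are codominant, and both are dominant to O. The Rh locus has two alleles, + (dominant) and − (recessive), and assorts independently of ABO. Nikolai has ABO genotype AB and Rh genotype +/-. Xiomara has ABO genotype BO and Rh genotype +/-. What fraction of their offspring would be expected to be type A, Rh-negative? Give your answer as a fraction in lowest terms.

1/16

ABO cross AB × BO → offspring phenotypes: 1/4 A, 1/2 B, 1/4 AB.
Rh cross +/- × +/- → 3/4 Rh+, 1/4 Rh-.
Independent loci: P(type A, Rh-negative) = 1/4 × 1/4 = 1/16.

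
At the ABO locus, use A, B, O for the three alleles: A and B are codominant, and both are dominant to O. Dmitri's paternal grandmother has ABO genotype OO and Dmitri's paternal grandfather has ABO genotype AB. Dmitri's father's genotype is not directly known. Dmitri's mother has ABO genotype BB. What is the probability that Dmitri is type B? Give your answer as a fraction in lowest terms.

Dmitri's father's ABO genotype from OO × AB: 1/2 AO, 1/2 BO.
Crossing each possibility with the mother BB and summing P(type B): 1/2·1/2 + 1/2·1 = 3/4.

3/4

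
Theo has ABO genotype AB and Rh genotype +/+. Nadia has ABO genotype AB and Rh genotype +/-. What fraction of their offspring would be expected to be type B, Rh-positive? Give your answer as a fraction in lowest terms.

ABO cross AB × AB → offspring phenotypes: 1/4 A, 1/4 B, 1/2 AB.
Rh cross +/+ × +/- → 1 Rh+.
Independent loci: P(type B, Rh-positive) = 1/4 × 1 = 1/4.

1/4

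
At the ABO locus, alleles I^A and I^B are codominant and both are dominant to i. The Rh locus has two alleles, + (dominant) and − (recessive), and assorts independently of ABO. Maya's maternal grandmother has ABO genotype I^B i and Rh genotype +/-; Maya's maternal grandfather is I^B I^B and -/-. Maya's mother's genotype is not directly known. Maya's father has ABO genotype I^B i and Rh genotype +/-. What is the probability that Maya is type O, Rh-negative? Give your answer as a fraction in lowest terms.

Maya's mother's ABO genotype from I^B i × I^B I^B: 1/2 I^B I^B, 1/2 I^B i.
Crossing each possibility with the father I^B i and summing P(type O): 1/2·0 + 1/2·1/4 = 1/8.
Similarly for Rh via the mother's Rh distribution: P(Rh-) = 3/8.
Independent loci: 1/8 × 3/8 = 3/64.

3/64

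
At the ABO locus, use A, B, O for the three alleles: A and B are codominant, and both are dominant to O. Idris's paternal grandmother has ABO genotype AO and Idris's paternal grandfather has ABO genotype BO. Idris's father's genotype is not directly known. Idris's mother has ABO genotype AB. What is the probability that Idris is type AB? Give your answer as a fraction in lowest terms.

Idris's father's ABO genotype from AO × BO: 1/4 AB, 1/4 AO, 1/4 BO, 1/4 OO.
Crossing each possibility with the mother AB and summing P(type AB): 1/4·1/2 + 1/4·1/4 + 1/4·1/4 + 1/4·0 = 1/4.

1/4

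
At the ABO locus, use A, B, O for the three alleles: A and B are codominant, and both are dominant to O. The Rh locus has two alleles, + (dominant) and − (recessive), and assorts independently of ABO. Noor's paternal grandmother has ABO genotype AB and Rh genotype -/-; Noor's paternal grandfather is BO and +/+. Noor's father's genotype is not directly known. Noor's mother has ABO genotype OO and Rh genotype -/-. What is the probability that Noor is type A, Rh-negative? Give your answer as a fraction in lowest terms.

Noor's father's ABO genotype from AB × BO: 1/4 AB, 1/4 AO, 1/4 BB, 1/4 BO.
Crossing each possibility with the mother OO and summing P(type A): 1/4·1/2 + 1/4·1/2 + 1/4·0 + 1/4·0 = 1/4.
Similarly for Rh via the father's Rh distribution: P(Rh-) = 1/2.
Independent loci: 1/4 × 1/2 = 1/8.

1/8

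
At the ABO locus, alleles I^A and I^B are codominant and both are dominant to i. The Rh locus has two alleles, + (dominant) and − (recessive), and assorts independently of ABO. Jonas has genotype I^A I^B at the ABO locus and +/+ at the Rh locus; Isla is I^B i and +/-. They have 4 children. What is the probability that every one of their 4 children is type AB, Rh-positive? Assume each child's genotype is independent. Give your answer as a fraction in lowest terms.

1/256

ABO cross I^A I^B × I^B i → 1/4 A, 1/2 B, 1/4 AB.
Rh cross +/+ × +/- → 1 Rh+; so P(type AB, Rh-positive) = 1/4 × 1 = 1/4 per child.
All 4 independent: (1/4)^4 = 1/256.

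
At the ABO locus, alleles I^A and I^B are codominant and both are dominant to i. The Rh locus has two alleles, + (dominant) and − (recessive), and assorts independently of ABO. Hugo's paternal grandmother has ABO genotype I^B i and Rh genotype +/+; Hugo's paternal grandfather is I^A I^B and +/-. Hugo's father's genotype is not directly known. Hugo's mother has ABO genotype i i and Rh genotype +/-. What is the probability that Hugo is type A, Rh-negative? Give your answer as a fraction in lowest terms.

Hugo's father's ABO genotype from I^B i × I^A I^B: 1/4 I^A I^B, 1/4 I^A i, 1/4 I^B I^B, 1/4 I^B i.
Crossing each possibility with the mother i i and summing P(type A): 1/4·1/2 + 1/4·1/2 + 1/4·0 + 1/4·0 = 1/4.
Similarly for Rh via the father's Rh distribution: P(Rh-) = 1/8.
Independent loci: 1/4 × 1/8 = 1/32.

1/32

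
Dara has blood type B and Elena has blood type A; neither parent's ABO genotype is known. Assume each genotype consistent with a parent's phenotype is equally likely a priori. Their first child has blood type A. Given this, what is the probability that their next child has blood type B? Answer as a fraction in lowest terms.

Possible genotypes: Dara ∈ {BB, BO}; Elena ∈ {AA, AO}.
Weight each parental genotype pair by prior × P(type-A child):
  BO × AA: posterior weight 2/3; P(next child type B) = 0.
  BO × AO: posterior weight 1/3; P(next child type B) = 1/4.
Weighted sum = 1/12.

1/12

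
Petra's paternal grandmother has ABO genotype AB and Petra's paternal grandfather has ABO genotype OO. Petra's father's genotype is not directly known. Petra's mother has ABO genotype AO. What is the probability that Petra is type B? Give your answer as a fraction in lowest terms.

1/8

Petra's father's ABO genotype from AB × OO: 1/2 AO, 1/2 BO.
Crossing each possibility with the mother AO and summing P(type B): 1/2·0 + 1/2·1/4 = 1/8.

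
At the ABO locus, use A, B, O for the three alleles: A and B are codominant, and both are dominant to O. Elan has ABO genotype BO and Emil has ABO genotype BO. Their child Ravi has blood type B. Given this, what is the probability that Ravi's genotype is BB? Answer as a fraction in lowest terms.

1/3

Cross BO × BO → 1/4 BB, 1/2 BO, 1/4 OO.
Type-B genotypes among offspring: BB (1/4), BO (1/2); total 3/4.
P(BB | type B) = (1/4) / (3/4) = 1/3.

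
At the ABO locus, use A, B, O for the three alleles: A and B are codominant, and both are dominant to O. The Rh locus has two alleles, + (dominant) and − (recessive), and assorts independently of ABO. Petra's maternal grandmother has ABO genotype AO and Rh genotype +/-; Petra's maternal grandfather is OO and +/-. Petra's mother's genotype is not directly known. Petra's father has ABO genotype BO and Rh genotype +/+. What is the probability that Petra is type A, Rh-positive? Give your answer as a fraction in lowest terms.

Petra's mother's ABO genotype from AO × OO: 1/2 AO, 1/2 OO.
Crossing each possibility with the father BO and summing P(type A): 1/2·1/4 + 1/2·0 = 1/8.
Similarly for Rh via the mother's Rh distribution: P(Rh+) = 1.
Independent loci: 1/8 × 1 = 1/8.

1/8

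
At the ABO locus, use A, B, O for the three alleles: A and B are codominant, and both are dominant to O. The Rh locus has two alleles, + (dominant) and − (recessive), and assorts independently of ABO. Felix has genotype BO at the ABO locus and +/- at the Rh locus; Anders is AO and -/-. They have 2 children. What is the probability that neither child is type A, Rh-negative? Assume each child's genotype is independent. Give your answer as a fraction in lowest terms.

ABO cross BO × AO → 1/4 O, 1/4 A, 1/4 B, 1/4 AB.
Rh cross +/- × -/- → 1/2 Rh+, 1/2 Rh-; so P(type A, Rh-negative) = 1/4 × 1/2 = 1/8 per child.
P(not type A, Rh-negative) = 7/8 for one child; (7/8)^2 = 49/64.

49/64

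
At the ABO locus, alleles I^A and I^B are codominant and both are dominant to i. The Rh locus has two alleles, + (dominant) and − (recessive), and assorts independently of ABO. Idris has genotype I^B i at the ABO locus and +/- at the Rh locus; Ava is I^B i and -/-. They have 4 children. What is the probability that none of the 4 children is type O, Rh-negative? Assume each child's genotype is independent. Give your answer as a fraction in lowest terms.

2401/4096

ABO cross I^B i × I^B i → 1/4 O, 3/4 B.
Rh cross +/- × -/- → 1/2 Rh+, 1/2 Rh-; so P(type O, Rh-negative) = 1/4 × 1/2 = 1/8 per child.
P(not type O, Rh-negative) = 7/8 for one child; (7/8)^4 = 2401/4096.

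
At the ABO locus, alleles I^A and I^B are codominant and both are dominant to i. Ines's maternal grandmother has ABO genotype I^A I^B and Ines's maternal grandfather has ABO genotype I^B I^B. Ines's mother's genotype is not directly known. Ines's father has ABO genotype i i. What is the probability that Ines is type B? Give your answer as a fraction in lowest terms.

Ines's mother's ABO genotype from I^A I^B × I^B I^B: 1/2 I^A I^B, 1/2 I^B I^B.
Crossing each possibility with the father i i and summing P(type B): 1/2·1/2 + 1/2·1 = 3/4.

3/4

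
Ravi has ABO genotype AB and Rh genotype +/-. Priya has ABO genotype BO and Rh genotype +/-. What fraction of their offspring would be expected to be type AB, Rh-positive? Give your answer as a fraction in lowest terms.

3/16

ABO cross AB × BO → offspring phenotypes: 1/4 A, 1/2 B, 1/4 AB.
Rh cross +/- × +/- → 3/4 Rh+, 1/4 Rh-.
Independent loci: P(type AB, Rh-positive) = 1/4 × 3/4 = 3/16.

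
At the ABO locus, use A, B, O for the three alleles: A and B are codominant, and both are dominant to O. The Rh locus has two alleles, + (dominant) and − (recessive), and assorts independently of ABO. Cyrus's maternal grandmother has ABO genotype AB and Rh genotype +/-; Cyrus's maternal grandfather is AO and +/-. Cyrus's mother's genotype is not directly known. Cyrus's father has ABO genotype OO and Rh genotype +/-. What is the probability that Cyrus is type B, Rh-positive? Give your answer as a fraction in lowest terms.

3/16

Cyrus's mother's ABO genotype from AB × AO: 1/4 AA, 1/4 AB, 1/4 AO, 1/4 BO.
Crossing each possibility with the father OO and summing P(type B): 1/4·0 + 1/4·1/2 + 1/4·0 + 1/4·1/2 = 1/4.
Similarly for Rh via the mother's Rh distribution: P(Rh+) = 3/4.
Independent loci: 1/4 × 3/4 = 3/16.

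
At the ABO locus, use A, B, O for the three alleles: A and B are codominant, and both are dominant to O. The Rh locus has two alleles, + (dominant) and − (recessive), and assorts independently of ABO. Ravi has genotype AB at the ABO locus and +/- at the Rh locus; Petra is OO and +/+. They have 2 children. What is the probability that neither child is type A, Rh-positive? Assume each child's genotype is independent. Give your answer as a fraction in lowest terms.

1/4

ABO cross AB × OO → 1/2 A, 1/2 B.
Rh cross +/- × +/+ → 1 Rh+; so P(type A, Rh-positive) = 1/2 × 1 = 1/2 per child.
P(not type A, Rh-positive) = 1/2 for one child; (1/2)^2 = 1/4.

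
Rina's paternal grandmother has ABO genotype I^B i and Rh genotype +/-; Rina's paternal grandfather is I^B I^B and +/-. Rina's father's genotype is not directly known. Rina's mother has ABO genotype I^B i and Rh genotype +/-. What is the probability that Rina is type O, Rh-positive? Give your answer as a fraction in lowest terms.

Rina's father's ABO genotype from I^B i × I^B I^B: 1/2 I^B I^B, 1/2 I^B i.
Crossing each possibility with the mother I^B i and summing P(type O): 1/2·0 + 1/2·1/4 = 1/8.
Similarly for Rh via the father's Rh distribution: P(Rh+) = 3/4.
Independent loci: 1/8 × 3/4 = 3/32.

3/32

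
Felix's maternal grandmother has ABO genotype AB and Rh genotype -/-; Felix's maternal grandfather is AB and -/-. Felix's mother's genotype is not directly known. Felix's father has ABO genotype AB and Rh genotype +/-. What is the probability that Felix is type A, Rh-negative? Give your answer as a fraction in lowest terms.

Felix's mother's ABO genotype from AB × AB: 1/4 AA, 1/2 AB, 1/4 BB.
Crossing each possibility with the father AB and summing P(type A): 1/4·1/2 + 1/2·1/4 + 1/4·0 = 1/4.
Similarly for Rh via the mother's Rh distribution: P(Rh-) = 1/2.
Independent loci: 1/4 × 1/2 = 1/8.

1/8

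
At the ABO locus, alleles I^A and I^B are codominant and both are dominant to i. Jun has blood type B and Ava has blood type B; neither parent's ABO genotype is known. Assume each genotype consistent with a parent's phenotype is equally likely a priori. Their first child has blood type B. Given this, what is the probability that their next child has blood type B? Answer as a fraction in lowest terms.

Possible genotypes: Jun ∈ {I^B I^B, I^B i}; Ava ∈ {I^B I^B, I^B i}.
Weight each parental genotype pair by prior × P(type-B child):
  I^B I^B × I^B I^B: posterior weight 4/15; P(next child type B) = 1.
  I^B I^B × I^B i: posterior weight 4/15; P(next child type B) = 1.
  I^B i × I^B I^B: posterior weight 4/15; P(next child type B) = 1.
  I^B i × I^B i: posterior weight 1/5; P(next child type B) = 3/4.
Weighted sum = 19/20.

19/20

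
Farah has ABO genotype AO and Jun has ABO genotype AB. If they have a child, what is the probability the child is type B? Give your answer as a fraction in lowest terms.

ABO cross AO × AB → offspring phenotypes: 1/2 A, 1/4 B, 1/4 AB.
So P(type B) = 1/4.

1/4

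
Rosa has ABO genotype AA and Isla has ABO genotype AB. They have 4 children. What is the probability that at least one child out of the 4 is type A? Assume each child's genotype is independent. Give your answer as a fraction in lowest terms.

ABO cross AA × AB → 1/2 A, 1/2 AB.
So P(type A) = 1/2 per child.
P(none) = (1/2)^4 = 1/16; P(at least one) = 1 − 1/16 = 15/16.

15/16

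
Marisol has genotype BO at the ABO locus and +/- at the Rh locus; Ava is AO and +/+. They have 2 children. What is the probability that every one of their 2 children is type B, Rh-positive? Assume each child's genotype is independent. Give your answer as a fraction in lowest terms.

1/16

ABO cross BO × AO → 1/4 O, 1/4 A, 1/4 B, 1/4 AB.
Rh cross +/- × +/+ → 1 Rh+; so P(type B, Rh-positive) = 1/4 × 1 = 1/4 per child.
All 2 independent: (1/4)^2 = 1/16.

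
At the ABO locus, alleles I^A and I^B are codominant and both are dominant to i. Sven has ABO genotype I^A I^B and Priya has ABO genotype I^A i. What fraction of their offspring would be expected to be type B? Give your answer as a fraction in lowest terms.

ABO cross I^A I^B × I^A i → offspring phenotypes: 1/2 A, 1/4 B, 1/4 AB.
So P(type B) = 1/4.

1/4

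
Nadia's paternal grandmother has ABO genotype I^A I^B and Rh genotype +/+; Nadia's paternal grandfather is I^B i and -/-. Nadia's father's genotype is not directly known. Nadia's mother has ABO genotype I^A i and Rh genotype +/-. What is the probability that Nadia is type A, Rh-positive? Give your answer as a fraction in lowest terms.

Nadia's father's ABO genotype from I^A I^B × I^B i: 1/4 I^A I^B, 1/4 I^A i, 1/4 I^B I^B, 1/4 I^B i.
Crossing each possibility with the mother I^A i and summing P(type A): 1/4·1/2 + 1/4·3/4 + 1/4·0 + 1/4·1/4 = 3/8.
Similarly for Rh via the father's Rh distribution: P(Rh+) = 3/4.
Independent loci: 3/8 × 3/4 = 9/32.

9/32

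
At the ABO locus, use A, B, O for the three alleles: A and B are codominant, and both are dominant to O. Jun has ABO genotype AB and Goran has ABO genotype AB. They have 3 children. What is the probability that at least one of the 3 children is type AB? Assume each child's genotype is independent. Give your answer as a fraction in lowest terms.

7/8

ABO cross AB × AB → 1/4 A, 1/4 B, 1/2 AB.
So P(type AB) = 1/2 per child.
P(none) = (1/2)^3 = 1/8; P(at least one) = 1 − 1/8 = 7/8.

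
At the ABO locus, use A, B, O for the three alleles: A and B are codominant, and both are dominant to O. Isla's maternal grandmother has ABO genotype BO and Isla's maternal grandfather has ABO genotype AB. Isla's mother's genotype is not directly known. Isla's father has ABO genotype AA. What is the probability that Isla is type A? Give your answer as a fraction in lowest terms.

Isla's mother's ABO genotype from BO × AB: 1/4 AB, 1/4 AO, 1/4 BB, 1/4 BO.
Crossing each possibility with the father AA and summing P(type A): 1/4·1/2 + 1/4·1 + 1/4·0 + 1/4·1/2 = 1/2.

1/2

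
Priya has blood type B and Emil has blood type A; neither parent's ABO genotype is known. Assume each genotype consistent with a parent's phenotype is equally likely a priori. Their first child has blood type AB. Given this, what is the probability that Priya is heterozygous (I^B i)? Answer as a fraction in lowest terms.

Possible genotypes: Priya ∈ {I^B I^B, I^B i}; Emil ∈ {I^A I^A, I^A i}.
Weight each parental genotype pair by prior × P(type-AB child):
  I^B I^B × I^A I^A: posterior weight 4/9.
  I^B I^B × I^A i: posterior weight 2/9.
  I^B i × I^A I^A: posterior weight 2/9.
  I^B i × I^A i: posterior weight 1/9.
Sum the posterior weight over pairs where Priya is I^B i: 1/3.

1/3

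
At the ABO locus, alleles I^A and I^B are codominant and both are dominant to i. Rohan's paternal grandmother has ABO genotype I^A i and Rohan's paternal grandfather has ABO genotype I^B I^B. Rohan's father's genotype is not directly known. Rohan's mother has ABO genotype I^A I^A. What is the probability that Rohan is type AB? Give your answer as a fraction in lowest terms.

1/2

Rohan's father's ABO genotype from I^A i × I^B I^B: 1/2 I^A I^B, 1/2 I^B i.
Crossing each possibility with the mother I^A I^A and summing P(type AB): 1/2·1/2 + 1/2·1/2 = 1/2.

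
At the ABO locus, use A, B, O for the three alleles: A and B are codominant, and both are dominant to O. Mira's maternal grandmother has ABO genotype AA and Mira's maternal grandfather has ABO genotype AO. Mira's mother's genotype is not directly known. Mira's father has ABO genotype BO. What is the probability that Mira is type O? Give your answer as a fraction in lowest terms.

1/8

Mira's mother's ABO genotype from AA × AO: 1/2 AA, 1/2 AO.
Crossing each possibility with the father BO and summing P(type O): 1/2·0 + 1/2·1/4 = 1/8.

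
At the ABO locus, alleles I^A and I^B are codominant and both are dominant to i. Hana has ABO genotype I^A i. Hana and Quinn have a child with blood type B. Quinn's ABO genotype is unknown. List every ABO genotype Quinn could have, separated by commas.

For each candidate genotype of Quinn, check whether crossing it with I^A i can produce every observed child phenotype.
  I^A I^A → possible child types {A} ✗
  I^A I^B → possible child types {A, B, AB} ✓
  I^A i → possible child types {O, A} ✗
  I^B I^B → possible child types {B, AB} ✓
  I^B i → possible child types {O, A, B, AB} ✓
  i i → possible child types {O, A} ✗

I^A I^B, I^B I^B, I^B i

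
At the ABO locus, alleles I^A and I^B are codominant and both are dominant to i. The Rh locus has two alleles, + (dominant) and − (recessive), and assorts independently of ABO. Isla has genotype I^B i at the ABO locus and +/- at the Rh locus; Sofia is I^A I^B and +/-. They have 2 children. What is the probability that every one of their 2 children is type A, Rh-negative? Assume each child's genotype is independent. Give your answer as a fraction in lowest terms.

ABO cross I^B i × I^A I^B → 1/4 A, 1/2 B, 1/4 AB.
Rh cross +/- × +/- → 3/4 Rh+, 1/4 Rh-; so P(type A, Rh-negative) = 1/4 × 1/4 = 1/16 per child.
All 2 independent: (1/16)^2 = 1/256.

1/256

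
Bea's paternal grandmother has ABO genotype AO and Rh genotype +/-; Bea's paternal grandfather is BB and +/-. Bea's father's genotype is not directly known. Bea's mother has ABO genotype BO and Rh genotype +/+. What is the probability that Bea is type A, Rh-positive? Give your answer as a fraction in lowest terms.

1/8

Bea's father's ABO genotype from AO × BB: 1/2 AB, 1/2 BO.
Crossing each possibility with the mother BO and summing P(type A): 1/2·1/4 + 1/2·0 = 1/8.
Similarly for Rh via the father's Rh distribution: P(Rh+) = 1.
Independent loci: 1/8 × 1 = 1/8.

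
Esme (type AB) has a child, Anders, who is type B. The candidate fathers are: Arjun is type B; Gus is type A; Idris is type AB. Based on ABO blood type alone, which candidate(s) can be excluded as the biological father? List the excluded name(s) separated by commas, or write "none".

none

A candidate is excluded only if no genotype consistent with his phenotype could produce a type B child with a type AB mother.
Every candidate has at least one consistent genotype combination, so none can be excluded.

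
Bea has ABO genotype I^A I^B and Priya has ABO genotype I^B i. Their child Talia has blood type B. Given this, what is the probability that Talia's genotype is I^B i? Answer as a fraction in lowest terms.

Cross I^A I^B × I^B i → 1/4 I^A I^B, 1/4 I^A i, 1/4 I^B I^B, 1/4 I^B i.
Type-B genotypes among offspring: I^B I^B (1/4), I^B i (1/4); total 1/2.
P(I^B i | type B) = (1/4) / (1/2) = 1/2.

1/2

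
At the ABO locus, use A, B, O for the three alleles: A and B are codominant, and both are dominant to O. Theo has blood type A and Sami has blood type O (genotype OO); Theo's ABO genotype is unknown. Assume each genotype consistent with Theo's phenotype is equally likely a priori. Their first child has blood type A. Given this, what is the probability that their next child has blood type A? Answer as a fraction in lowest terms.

Possible genotypes: Theo ∈ {AA, AO}; Sami ∈ {OO}.
Weight each parental genotype pair by prior × P(type-A child):
  AA × OO: posterior weight 2/3; P(next child type A) = 1.
  AO × OO: posterior weight 1/3; P(next child type A) = 1/2.
Weighted sum = 5/6.

5/6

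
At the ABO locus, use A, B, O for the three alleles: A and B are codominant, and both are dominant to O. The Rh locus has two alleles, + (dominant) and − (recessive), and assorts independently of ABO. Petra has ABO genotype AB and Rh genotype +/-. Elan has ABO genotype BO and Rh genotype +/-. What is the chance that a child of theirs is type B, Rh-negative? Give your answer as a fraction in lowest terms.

1/8

ABO cross AB × BO → offspring phenotypes: 1/4 A, 1/2 B, 1/4 AB.
Rh cross +/- × +/- → 3/4 Rh+, 1/4 Rh-.
Independent loci: P(type B, Rh-negative) = 1/2 × 1/4 = 1/8.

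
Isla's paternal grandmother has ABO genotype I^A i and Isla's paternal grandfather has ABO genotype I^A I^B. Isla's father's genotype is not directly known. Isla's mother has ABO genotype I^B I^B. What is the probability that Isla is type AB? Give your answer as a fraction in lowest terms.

1/2

Isla's father's ABO genotype from I^A i × I^A I^B: 1/4 I^A I^A, 1/4 I^A I^B, 1/4 I^A i, 1/4 I^B i.
Crossing each possibility with the mother I^B I^B and summing P(type AB): 1/4·1 + 1/4·1/2 + 1/4·1/2 + 1/4·0 = 1/2.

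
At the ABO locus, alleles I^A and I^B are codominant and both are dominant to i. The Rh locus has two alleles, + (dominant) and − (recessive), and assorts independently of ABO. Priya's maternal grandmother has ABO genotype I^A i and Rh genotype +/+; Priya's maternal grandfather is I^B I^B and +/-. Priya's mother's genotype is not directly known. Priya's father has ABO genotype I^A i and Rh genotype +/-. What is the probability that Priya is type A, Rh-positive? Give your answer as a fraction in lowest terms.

Priya's mother's ABO genotype from I^A i × I^B I^B: 1/2 I^A I^B, 1/2 I^B i.
Crossing each possibility with the father I^A i and summing P(type A): 1/2·1/2 + 1/2·1/4 = 3/8.
Similarly for Rh via the mother's Rh distribution: P(Rh+) = 7/8.
Independent loci: 3/8 × 7/8 = 21/64.

21/64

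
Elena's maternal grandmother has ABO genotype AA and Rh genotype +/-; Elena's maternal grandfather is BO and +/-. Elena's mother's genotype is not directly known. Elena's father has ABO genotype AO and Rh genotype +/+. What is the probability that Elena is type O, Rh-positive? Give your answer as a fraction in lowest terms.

1/8

Elena's mother's ABO genotype from AA × BO: 1/2 AB, 1/2 AO.
Crossing each possibility with the father AO and summing P(type O): 1/2·0 + 1/2·1/4 = 1/8.
Similarly for Rh via the mother's Rh distribution: P(Rh+) = 1.
Independent loci: 1/8 × 1 = 1/8.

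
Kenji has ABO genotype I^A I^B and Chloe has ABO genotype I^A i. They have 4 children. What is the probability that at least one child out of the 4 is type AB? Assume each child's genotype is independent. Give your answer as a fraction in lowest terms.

175/256

ABO cross I^A I^B × I^A i → 1/2 A, 1/4 B, 1/4 AB.
So P(type AB) = 1/4 per child.
P(none) = (3/4)^4 = 81/256; P(at least one) = 1 − 81/256 = 175/256.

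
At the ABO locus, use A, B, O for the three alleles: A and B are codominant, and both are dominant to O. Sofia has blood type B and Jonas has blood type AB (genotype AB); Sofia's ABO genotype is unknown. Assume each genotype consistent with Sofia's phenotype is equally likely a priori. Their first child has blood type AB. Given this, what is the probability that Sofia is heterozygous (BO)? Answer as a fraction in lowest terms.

Possible genotypes: Sofia ∈ {BB, BO}; Jonas ∈ {AB}.
Weight each parental genotype pair by prior × P(type-AB child):
  BB × AB: posterior weight 2/3.
  BO × AB: posterior weight 1/3.
Sum the posterior weight over pairs where Sofia is BO: 1/3.

1/3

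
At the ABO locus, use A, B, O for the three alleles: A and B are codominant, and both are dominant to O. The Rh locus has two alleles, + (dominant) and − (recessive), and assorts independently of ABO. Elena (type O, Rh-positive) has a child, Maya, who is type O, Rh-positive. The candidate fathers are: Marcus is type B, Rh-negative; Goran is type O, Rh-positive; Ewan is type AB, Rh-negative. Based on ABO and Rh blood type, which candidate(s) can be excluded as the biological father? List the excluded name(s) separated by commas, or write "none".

Ewan

A candidate is excluded only if no genotype consistent with his phenotype could produce a type O, Rh-positive child with a type O, Rh-positive mother.
Ewan (type AB, Rh-): no genotype consistent with that phenotype can produce a type-O Rh+ child with a type-O mother.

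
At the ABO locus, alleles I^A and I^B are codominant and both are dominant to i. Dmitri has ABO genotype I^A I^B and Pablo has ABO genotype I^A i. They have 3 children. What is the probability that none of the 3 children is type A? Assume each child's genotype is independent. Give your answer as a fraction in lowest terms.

1/8

ABO cross I^A I^B × I^A i → 1/2 A, 1/4 B, 1/4 AB.
So P(type A) = 1/2 per child.
P(not type A) = 1/2 for one child; (1/2)^3 = 1/8.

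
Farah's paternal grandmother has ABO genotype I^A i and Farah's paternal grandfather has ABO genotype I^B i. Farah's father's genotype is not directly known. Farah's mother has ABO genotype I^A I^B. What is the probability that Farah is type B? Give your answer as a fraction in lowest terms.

Farah's father's ABO genotype from I^A i × I^B i: 1/4 I^A I^B, 1/4 I^A i, 1/4 I^B i, 1/4 i i.
Crossing each possibility with the mother I^A I^B and summing P(type B): 1/4·1/4 + 1/4·1/4 + 1/4·1/2 + 1/4·1/2 = 3/8.

3/8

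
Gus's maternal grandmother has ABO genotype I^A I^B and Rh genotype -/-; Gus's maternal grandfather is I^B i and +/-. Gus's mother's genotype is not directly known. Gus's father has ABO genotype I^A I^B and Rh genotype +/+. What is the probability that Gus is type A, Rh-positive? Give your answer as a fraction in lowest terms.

Gus's mother's ABO genotype from I^A I^B × I^B i: 1/4 I^A I^B, 1/4 I^A i, 1/4 I^B I^B, 1/4 I^B i.
Crossing each possibility with the father I^A I^B and summing P(type A): 1/4·1/4 + 1/4·1/2 + 1/4·0 + 1/4·1/4 = 1/4.
Similarly for Rh via the mother's Rh distribution: P(Rh+) = 1.
Independent loci: 1/4 × 1 = 1/4.

1/4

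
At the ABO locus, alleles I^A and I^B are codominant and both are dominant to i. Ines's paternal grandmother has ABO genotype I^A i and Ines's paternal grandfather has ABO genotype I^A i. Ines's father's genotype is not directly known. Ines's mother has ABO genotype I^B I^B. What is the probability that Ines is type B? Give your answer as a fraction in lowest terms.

1/2

Ines's father's ABO genotype from I^A i × I^A i: 1/4 I^A I^A, 1/2 I^A i, 1/4 i i.
Crossing each possibility with the mother I^B I^B and summing P(type B): 1/4·0 + 1/2·1/2 + 1/4·1 = 1/2.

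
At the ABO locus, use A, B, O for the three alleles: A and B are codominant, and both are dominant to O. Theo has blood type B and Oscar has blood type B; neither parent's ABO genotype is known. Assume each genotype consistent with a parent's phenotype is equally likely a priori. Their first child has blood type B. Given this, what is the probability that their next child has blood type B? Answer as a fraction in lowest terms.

19/20

Possible genotypes: Theo ∈ {BB, BO}; Oscar ∈ {BB, BO}.
Weight each parental genotype pair by prior × P(type-B child):
  BB × BB: posterior weight 4/15; P(next child type B) = 1.
  BB × BO: posterior weight 4/15; P(next child type B) = 1.
  BO × BB: posterior weight 4/15; P(next child type B) = 1.
  BO × BO: posterior weight 1/5; P(next child type B) = 3/4.
Weighted sum = 19/20.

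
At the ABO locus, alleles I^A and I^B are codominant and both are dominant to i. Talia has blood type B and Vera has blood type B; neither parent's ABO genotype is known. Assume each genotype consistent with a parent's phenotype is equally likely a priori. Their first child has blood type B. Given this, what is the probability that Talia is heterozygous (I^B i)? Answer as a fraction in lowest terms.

7/15

Possible genotypes: Talia ∈ {I^B I^B, I^B i}; Vera ∈ {I^B I^B, I^B i}.
Weight each parental genotype pair by prior × P(type-B child):
  I^B I^B × I^B I^B: posterior weight 4/15.
  I^B I^B × I^B i: posterior weight 4/15.
  I^B i × I^B I^B: posterior weight 4/15.
  I^B i × I^B i: posterior weight 1/5.
Sum the posterior weight over pairs where Talia is I^B i: 7/15.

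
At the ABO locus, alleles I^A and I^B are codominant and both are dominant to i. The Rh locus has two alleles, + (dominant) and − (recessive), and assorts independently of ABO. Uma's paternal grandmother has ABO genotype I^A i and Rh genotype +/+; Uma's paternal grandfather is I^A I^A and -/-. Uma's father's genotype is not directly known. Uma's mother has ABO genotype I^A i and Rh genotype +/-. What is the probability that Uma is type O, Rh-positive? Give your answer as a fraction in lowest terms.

3/32

Uma's father's ABO genotype from I^A i × I^A I^A: 1/2 I^A I^A, 1/2 I^A i.
Crossing each possibility with the mother I^A i and summing P(type O): 1/2·0 + 1/2·1/4 = 1/8.
Similarly for Rh via the father's Rh distribution: P(Rh+) = 3/4.
Independent loci: 1/8 × 3/4 = 3/32.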